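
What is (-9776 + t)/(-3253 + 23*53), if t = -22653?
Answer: 32429/2034 ≈ 15.943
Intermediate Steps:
(-9776 + t)/(-3253 + 23*53) = (-9776 - 22653)/(-3253 + 23*53) = -32429/(-3253 + 1219) = -32429/(-2034) = -32429*(-1/2034) = 32429/2034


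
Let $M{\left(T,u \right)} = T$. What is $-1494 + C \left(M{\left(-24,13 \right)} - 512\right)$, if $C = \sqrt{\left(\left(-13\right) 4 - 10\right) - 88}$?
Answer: $-1494 - 2680 i \sqrt{6} \approx -1494.0 - 6564.6 i$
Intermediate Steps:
$C = 5 i \sqrt{6}$ ($C = \sqrt{\left(-52 - 10\right) - 88} = \sqrt{-62 - 88} = \sqrt{-150} = 5 i \sqrt{6} \approx 12.247 i$)
$-1494 + C \left(M{\left(-24,13 \right)} - 512\right) = -1494 + 5 i \sqrt{6} \left(-24 - 512\right) = -1494 + 5 i \sqrt{6} \left(-536\right) = -1494 - 2680 i \sqrt{6}$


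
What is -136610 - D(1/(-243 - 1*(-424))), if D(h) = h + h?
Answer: -24726412/181 ≈ -1.3661e+5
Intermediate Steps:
D(h) = 2*h
-136610 - D(1/(-243 - 1*(-424))) = -136610 - 2/(-243 - 1*(-424)) = -136610 - 2/(-243 + 424) = -136610 - 2/181 = -24726412/181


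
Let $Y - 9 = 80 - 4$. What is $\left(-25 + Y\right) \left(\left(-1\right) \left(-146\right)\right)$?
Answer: $8760$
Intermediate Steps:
$Y = 85$ ($Y = 9 + \left(80 - 4\right) = 9 + 76 = 85$)
$\left(-25 + Y\right) \left(\left(-1\right) \left(-146\right)\right) = \left(-25 + 85\right) \left(\left(-1\right) \left(-146\right)\right) = 60 \cdot 146 = 8760$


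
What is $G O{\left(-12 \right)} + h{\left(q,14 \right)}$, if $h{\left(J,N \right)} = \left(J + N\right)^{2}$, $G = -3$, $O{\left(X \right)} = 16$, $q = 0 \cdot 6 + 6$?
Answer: $352$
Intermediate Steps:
$q = 6$ ($q = 0 + 6 = 6$)
$G O{\left(-12 \right)} + h{\left(q,14 \right)} = \left(-3\right) 16 + \left(6 + 14\right)^{2} = -48 + 20^{2} = -48 + 400 = 352$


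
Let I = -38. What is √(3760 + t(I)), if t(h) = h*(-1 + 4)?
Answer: √3646 ≈ 60.382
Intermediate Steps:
t(h) = 3*h (t(h) = h*3 = 3*h)
√(3760 + t(I)) = √(3760 + 3*(-38)) = √(3760 - 114) = √3646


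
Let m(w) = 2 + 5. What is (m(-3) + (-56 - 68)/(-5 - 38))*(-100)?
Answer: -42500/43 ≈ -988.37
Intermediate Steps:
m(w) = 7
(m(-3) + (-56 - 68)/(-5 - 38))*(-100) = (7 + (-56 - 68)/(-5 - 38))*(-100) = (7 - 124/(-43))*(-100) = (7 - 124*(-1/43))*(-100) = (7 + 124/43)*(-100) = (425/43)*(-100) = -42500/43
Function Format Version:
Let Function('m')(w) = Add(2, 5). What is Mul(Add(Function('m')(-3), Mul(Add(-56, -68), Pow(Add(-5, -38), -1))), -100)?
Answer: Rational(-42500, 43) ≈ -988.37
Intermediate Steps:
Function('m')(w) = 7
Mul(Add(Function('m')(-3), Mul(Add(-56, -68), Pow(Add(-5, -38), -1))), -100) = Mul(Add(7, Mul(Add(-56, -68), Pow(Add(-5, -38), -1))), -100) = Mul(Add(7, Mul(-124, Pow(-43, -1))), -100) = Mul(Add(7, Mul(-124, Rational(-1, 43))), -100) = Mul(Add(7, Rational(124, 43)), -100) = Mul(Rational(425, 43), -100) = Rational(-42500, 43)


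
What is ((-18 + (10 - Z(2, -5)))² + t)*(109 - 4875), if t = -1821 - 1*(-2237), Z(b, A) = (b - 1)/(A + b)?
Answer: -20365118/9 ≈ -2.2628e+6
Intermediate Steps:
Z(b, A) = (-1 + b)/(A + b)
t = 416 (t = -1821 + 2237 = 416)
((-18 + (10 - Z(2, -5)))² + t)*(109 - 4875) = ((-18 + (10 - (-1 + 2)/(-5 + 2)))² + 416)*(109 - 4875) = ((-18 + (10 - 1/(-3)))² + 416)*(-4766) = ((-18 + (10 - (-1)/3))² + 416)*(-4766) = ((-18 + (10 - 1*(-⅓)))² + 416)*(-4766) = ((-18 + (10 + ⅓))² + 416)*(-4766) = ((-18 + 31/3)² + 416)*(-4766) = ((-23/3)² + 416)*(-4766) = (529/9 + 416)*(-4766) = (4273/9)*(-4766) = -20365118/9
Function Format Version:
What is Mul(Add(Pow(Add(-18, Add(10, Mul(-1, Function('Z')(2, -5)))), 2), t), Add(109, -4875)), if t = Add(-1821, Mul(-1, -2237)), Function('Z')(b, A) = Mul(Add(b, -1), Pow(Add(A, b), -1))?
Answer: Rational(-20365118, 9) ≈ -2.2628e+6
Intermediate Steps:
Function('Z')(b, A) = Mul(Pow(Add(A, b), -1), Add(-1, b)) (Function('Z')(b, A) = Mul(Add(-1, b), Pow(Add(A, b), -1)) = Mul(Pow(Add(A, b), -1), Add(-1, b)))
t = 416 (t = Add(-1821, 2237) = 416)
Mul(Add(Pow(Add(-18, Add(10, Mul(-1, Function('Z')(2, -5)))), 2), t), Add(109, -4875)) = Mul(Add(Pow(Add(-18, Add(10, Mul(-1, Mul(Pow(Add(-5, 2), -1), Add(-1, 2))))), 2), 416), Add(109, -4875)) = Mul(Add(Pow(Add(-18, Add(10, Mul(-1, Mul(Pow(-3, -1), 1)))), 2), 416), -4766) = Mul(Add(Pow(Add(-18, Add(10, Mul(-1, Mul(Rational(-1, 3), 1)))), 2), 416), -4766) = Mul(Add(Pow(Add(-18, Add(10, Mul(-1, Rational(-1, 3)))), 2), 416), -4766) = Mul(Add(Pow(Add(-18, Add(10, Rational(1, 3))), 2), 416), -4766) = Mul(Add(Pow(Add(-18, Rational(31, 3)), 2), 416), -4766) = Mul(Add(Pow(Rational(-23, 3), 2), 416), -4766) = Mul(Add(Rational(529, 9), 416), -4766) = Mul(Rational(4273, 9), -4766) = Rational(-20365118, 9)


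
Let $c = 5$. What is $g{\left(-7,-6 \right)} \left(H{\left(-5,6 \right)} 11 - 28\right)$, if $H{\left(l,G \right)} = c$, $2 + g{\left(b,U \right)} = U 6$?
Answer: $-1026$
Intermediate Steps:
$g{\left(b,U \right)} = -2 + 6 U$ ($g{\left(b,U \right)} = -2 + U 6 = -2 + 6 U$)
$H{\left(l,G \right)} = 5$
$g{\left(-7,-6 \right)} \left(H{\left(-5,6 \right)} 11 - 28\right) = \left(-2 + 6 \left(-6\right)\right) \left(5 \cdot 11 - 28\right) = \left(-2 - 36\right) \left(55 - 28\right) = \left(-38\right) 27 = -1026$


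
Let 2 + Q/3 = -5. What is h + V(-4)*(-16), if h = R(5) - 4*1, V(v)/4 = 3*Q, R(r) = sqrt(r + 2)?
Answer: 4028 + sqrt(7) ≈ 4030.6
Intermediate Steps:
Q = -21 (Q = -6 + 3*(-5) = -6 - 15 = -21)
R(r) = sqrt(2 + r)
V(v) = -252 (V(v) = 4*(3*(-21)) = 4*(-63) = -252)
h = -4 + sqrt(7) (h = sqrt(2 + 5) - 4*1 = sqrt(7) - 4 = -4 + sqrt(7) ≈ -1.3542)
h + V(-4)*(-16) = (-4 + sqrt(7)) - 252*(-16) = (-4 + sqrt(7)) + 4032 = 4028 + sqrt(7)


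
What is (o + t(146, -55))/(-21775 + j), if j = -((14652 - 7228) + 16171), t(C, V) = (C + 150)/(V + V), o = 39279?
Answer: -166169/191950 ≈ -0.86569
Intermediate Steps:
t(C, V) = (150 + C)/(2*V) (t(C, V) = (150 + C)/((2*V)) = (150 + C)*(1/(2*V)) = (150 + C)/(2*V))
j = -23595 (j = -(7424 + 16171) = -1*23595 = -23595)
(o + t(146, -55))/(-21775 + j) = (39279 + (½)*(150 + 146)/(-55))/(-21775 - 23595) = (39279 + (½)*(-1/55)*296)/(-45370) = (39279 - 148/55)*(-1/45370) = (2160197/55)*(-1/45370) = -166169/191950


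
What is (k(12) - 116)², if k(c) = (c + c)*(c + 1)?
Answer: 38416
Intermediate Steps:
k(c) = 2*c*(1 + c) (k(c) = (2*c)*(1 + c) = 2*c*(1 + c))
(k(12) - 116)² = (2*12*(1 + 12) - 116)² = (2*12*13 - 116)² = (312 - 116)² = 196² = 38416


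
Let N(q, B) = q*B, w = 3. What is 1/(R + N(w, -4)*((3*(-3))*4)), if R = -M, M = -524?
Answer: 1/956 ≈ 0.0010460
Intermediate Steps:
R = 524 (R = -1*(-524) = 524)
N(q, B) = B*q
1/(R + N(w, -4)*((3*(-3))*4)) = 1/(524 + (-4*3)*((3*(-3))*4)) = 1/(524 - (-108)*4) = 1/(524 - 12*(-36)) = 1/(524 + 432) = 1/956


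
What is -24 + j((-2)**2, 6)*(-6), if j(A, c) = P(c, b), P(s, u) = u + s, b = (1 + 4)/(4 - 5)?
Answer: -30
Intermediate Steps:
b = -5 (b = 5/(-1) = 5*(-1) = -5)
P(s, u) = s + u
j(A, c) = -5 + c (j(A, c) = c - 5 = -5 + c)
-24 + j((-2)**2, 6)*(-6) = -24 + (-5 + 6)*(-6) = -24 + 1*(-6) = -24 - 6 = -30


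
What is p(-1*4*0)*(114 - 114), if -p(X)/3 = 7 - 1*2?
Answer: 0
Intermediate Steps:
p(X) = -15 (p(X) = -3*(7 - 1*2) = -3*(7 - 2) = -3*5 = -15)
p(-1*4*0)*(114 - 114) = -15*(114 - 114) = -15*0 = 0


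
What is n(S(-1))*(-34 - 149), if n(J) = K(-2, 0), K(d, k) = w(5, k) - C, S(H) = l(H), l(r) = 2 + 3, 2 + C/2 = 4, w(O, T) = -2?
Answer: 1098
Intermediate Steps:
C = 4 (C = -4 + 2*4 = -4 + 8 = 4)
l(r) = 5
S(H) = 5
K(d, k) = -6 (K(d, k) = -2 - 1*4 = -2 - 4 = -6)
n(J) = -6
n(S(-1))*(-34 - 149) = -6*(-34 - 149) = -6*(-183) = 1098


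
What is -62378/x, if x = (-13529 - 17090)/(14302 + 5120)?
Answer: 1211505516/30619 ≈ 39567.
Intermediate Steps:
x = -30619/19422 ≈ -1.5765
-62378/x = -62378/(-30619/19422) = -62378*(-19422/30619) = 1211505516/30619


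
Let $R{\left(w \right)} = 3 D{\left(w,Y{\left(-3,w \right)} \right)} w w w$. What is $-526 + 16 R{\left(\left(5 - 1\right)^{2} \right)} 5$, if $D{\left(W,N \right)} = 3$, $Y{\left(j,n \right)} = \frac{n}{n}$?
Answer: $2948594$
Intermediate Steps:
$Y{\left(j,n \right)} = 1$
$R{\left(w \right)} = 9 w^{3}$ ($R{\left(w \right)} = 3 \cdot 3 w w w = 3 \cdot 3 w^{2} w = 9 w^{2} w = 9 w^{3}$)
$-526 + 16 R{\left(\left(5 - 1\right)^{2} \right)} 5 = -526 + 16 \cdot 9 \left(\left(5 - 1\right)^{2}\right)^{3} \cdot 5 = -526 + 16 \cdot 9 \left(4^{2}\right)^{3} \cdot 5 = -526 + 16 \cdot 9 \cdot 16^{3} \cdot 5 = -526 + 16 \cdot 9 \cdot 4096 \cdot 5 = -526 + 16 \cdot 36864 \cdot 5 = -526 + 589824 \cdot 5 = -526 + 2949120 = 2948594$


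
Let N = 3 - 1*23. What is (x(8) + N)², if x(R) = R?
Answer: 144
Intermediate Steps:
N = -20 (N = 3 - 23 = -20)
(x(8) + N)² = (8 - 20)² = (-12)² = 144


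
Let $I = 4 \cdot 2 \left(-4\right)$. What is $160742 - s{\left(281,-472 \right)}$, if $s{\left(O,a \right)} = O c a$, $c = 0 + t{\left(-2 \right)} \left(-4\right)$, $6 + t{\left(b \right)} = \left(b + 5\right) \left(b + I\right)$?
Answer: $57457766$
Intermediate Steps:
$I = -32$ ($I = 8 \left(-4\right) = -32$)
$t{\left(b \right)} = -6 + \left(-32 + b\right) \left(5 + b\right)$ ($t{\left(b \right)} = -6 + \left(b + 5\right) \left(b - 32\right) = -6 + \left(5 + b\right) \left(-32 + b\right) = -6 + \left(-32 + b\right) \left(5 + b\right)$)
$c = 432$ ($c = 0 + \left(-166 + \left(-2\right)^{2} - -54\right) \left(-4\right) = 0 + \left(-166 + 4 + 54\right) \left(-4\right) = 0 - -432 = 0 + 432 = 432$)
$s{\left(O,a \right)} = 432 O a$ ($s{\left(O,a \right)} = O 432 a = 432 O a$)
$160742 - s{\left(281,-472 \right)} = 160742 - 432 \cdot 281 \left(-472\right) = 160742 - -57297024 = 160742 + 57297024 = 57457766$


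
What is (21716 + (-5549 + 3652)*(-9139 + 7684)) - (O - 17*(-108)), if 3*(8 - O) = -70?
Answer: 8339951/3 ≈ 2.7800e+6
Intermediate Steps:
O = 94/3 (O = 8 - 1/3*(-70) = 8 + 70/3 = 94/3 ≈ 31.333)
(21716 + (-5549 + 3652)*(-9139 + 7684)) - (O - 17*(-108)) = (21716 + (-5549 + 3652)*(-9139 + 7684)) - (94/3 - 17*(-108)) = (21716 - 1897*(-1455)) - (94/3 + 1836) = (21716 + 2760135) - 1*5602/3 = 2781851 - 5602/3 = 8339951/3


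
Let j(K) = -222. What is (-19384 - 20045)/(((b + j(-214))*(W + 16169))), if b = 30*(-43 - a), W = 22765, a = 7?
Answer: 4381/7449372 ≈ 0.00058810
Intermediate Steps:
b = -1500 (b = 30*(-43 - 1*7) = 30*(-43 - 7) = 30*(-50) = -1500)
(-19384 - 20045)/(((b + j(-214))*(W + 16169))) = (-19384 - 20045)/(((-1500 - 222)*(22765 + 16169))) = -39429/((-1722*38934)) = -39429/(-67044348) = -39429*(-1/67044348) = 4381/7449372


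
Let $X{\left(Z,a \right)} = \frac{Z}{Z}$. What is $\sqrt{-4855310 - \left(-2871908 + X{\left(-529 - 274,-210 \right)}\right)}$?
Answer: $i \sqrt{1983403} \approx 1408.3 i$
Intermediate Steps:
$X{\left(Z,a \right)} = 1$
$\sqrt{-4855310 - \left(-2871908 + X{\left(-529 - 274,-210 \right)}\right)} = \sqrt{-4855310 + \left(\left(972134 - 1\right) + 1899774\right)} = \sqrt{-4855310 + \left(972133 + 1899774\right)} = \sqrt{-4855310 + 2871907} = \sqrt{-1983403} = i \sqrt{1983403}$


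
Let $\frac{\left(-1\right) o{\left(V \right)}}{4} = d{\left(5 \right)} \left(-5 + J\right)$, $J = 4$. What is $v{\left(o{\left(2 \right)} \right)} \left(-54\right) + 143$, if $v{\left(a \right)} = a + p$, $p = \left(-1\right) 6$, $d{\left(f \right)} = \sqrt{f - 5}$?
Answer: $467$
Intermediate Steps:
$d{\left(f \right)} = \sqrt{-5 + f}$
$p = -6$
$o{\left(V \right)} = 0$ ($o{\left(V \right)} = - 4 \sqrt{-5 + 5} \left(-5 + 4\right) = - 4 \sqrt{0} \left(-1\right) = - 4 \cdot 0 \left(-1\right) = \left(-4\right) 0 = 0$)
$v{\left(a \right)} = -6 + a$ ($v{\left(a \right)} = a - 6 = -6 + a$)
$v{\left(o{\left(2 \right)} \right)} \left(-54\right) + 143 = \left(-6 + 0\right) \left(-54\right) + 143 = \left(-6\right) \left(-54\right) + 143 = 324 + 143 = 467$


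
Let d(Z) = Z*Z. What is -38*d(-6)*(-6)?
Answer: 8208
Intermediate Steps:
d(Z) = Z**2
-38*d(-6)*(-6) = -38*(-6)**2*(-6) = -38*36*(-6) = -1368*(-6) = 8208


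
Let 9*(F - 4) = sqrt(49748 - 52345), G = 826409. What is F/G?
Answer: 4/826409 + 7*I*sqrt(53)/7437681 ≈ 4.8402e-6 + 6.8517e-6*I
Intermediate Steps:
F = 4 + 7*I*sqrt(53)/9 (F = 4 + sqrt(49748 - 52345)/9 = 4 + sqrt(-2597)/9 = 4 + (7*I*sqrt(53))/9 = 4 + 7*I*sqrt(53)/9 ≈ 4.0 + 5.6623*I)
F/G = (4 + 7*I*sqrt(53)/9)/826409 = (4 + 7*I*sqrt(53)/9)*(1/826409) = 4/826409 + 7*I*sqrt(53)/7437681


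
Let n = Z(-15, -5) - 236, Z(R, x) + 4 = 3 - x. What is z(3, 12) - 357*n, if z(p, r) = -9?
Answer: 82815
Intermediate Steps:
Z(R, x) = -1 - x (Z(R, x) = -4 + (3 - x) = -1 - x)
n = -232 (n = (-1 - 1*(-5)) - 236 = (-1 + 5) - 236 = 4 - 236 = -232)
z(3, 12) - 357*n = -9 - 357*(-232) = -9 + 82824 = 82815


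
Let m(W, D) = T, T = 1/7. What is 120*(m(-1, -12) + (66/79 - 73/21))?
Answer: -23680/79 ≈ -299.75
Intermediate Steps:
T = ⅐ ≈ 0.14286
m(W, D) = ⅐
120*(m(-1, -12) + (66/79 - 73/21)) = 120*(⅐ + (66/79 - 73/21)) = 120*(⅐ - 4381/1659) = 120*(-592/237) = -23680/79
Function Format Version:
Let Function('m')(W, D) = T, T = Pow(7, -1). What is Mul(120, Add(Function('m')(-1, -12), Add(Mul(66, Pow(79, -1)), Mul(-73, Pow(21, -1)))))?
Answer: Rational(-23680, 79) ≈ -299.75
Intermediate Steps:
T = Rational(1, 7) ≈ 0.14286
Function('m')(W, D) = Rational(1, 7)
Mul(120, Add(Function('m')(-1, -12), Add(Mul(66, Pow(79, -1)), Mul(-73, Pow(21, -1))))) = Mul(120, Add(Rational(1, 7), Add(Mul(66, Pow(79, -1)), Mul(-73, Pow(21, -1))))) = Mul(120, Add(Rational(1, 7), Add(Mul(66, Rational(1, 79)), Mul(-73, Rational(1, 21))))) = Mul(120, Add(Rational(1, 7), Add(Rational(66, 79), Rational(-73, 21)))) = Mul(120, Add(Rational(1, 7), Rational(-4381, 1659))) = Mul(120, Rational(-592, 237)) = Rational(-23680, 79)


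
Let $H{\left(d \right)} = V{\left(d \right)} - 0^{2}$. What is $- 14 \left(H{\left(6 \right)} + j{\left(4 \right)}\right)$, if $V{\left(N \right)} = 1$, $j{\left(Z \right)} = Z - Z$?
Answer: $-14$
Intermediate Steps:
$j{\left(Z \right)} = 0$
$H{\left(d \right)} = 1$ ($H{\left(d \right)} = 1 - 0^{2} = 1 - 0 = 1 + 0 = 1$)
$- 14 \left(H{\left(6 \right)} + j{\left(4 \right)}\right) = - 14 \left(1 + 0\right) = \left(-14\right) 1 = -14$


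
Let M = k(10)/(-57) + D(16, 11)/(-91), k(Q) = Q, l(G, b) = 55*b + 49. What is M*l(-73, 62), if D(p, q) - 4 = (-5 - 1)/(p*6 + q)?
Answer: -140001872/185003 ≈ -756.75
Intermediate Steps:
l(G, b) = 49 + 55*b
D(p, q) = 4 - 6/(q + 6*p) (D(p, q) = 4 + (-5 - 1)/(p*6 + q) = 4 - 6/(6*p + q) = 4 - 6/(q + 6*p))
M = -121424/555009 (M = 10/(-57) + (2*(-3 + 2*11 + 12*16)/(11 + 6*16))/(-91) = 10*(-1/57) + (2*(-3 + 22 + 192)/(11 + 96))*(-1/91) = -10/57 + (2*211/107)*(-1/91) = -10/57 + (2*(1/107)*211)*(-1/91) = -10/57 + (422/107)*(-1/91) = -10/57 - 422/9737 = -121424/555009 ≈ -0.21878)
M*l(-73, 62) = -121424*(49 + 55*62)/555009 = -121424*(49 + 3410)/555009 = -121424/555009*3459 = -140001872/185003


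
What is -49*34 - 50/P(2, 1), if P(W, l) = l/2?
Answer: -1766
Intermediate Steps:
P(W, l) = l/2 (P(W, l) = l*(½) = l/2)
-49*34 - 50/P(2, 1) = -49*34 - 50/((½)*1) = -1666 - 50/½ = -1666 - 50*2 = -1666 - 100 = -1766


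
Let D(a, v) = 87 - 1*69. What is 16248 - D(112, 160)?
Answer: 16230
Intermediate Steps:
D(a, v) = 18 (D(a, v) = 87 - 69 = 18)
16248 - D(112, 160) = 16248 - 1*18 = 16248 - 18 = 16230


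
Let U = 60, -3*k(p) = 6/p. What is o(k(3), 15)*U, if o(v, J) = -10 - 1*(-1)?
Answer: -540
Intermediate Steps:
k(p) = -2/p
o(v, J) = -9 (o(v, J) = -10 + 1 = -9)
o(k(3), 15)*U = -9*60 = -540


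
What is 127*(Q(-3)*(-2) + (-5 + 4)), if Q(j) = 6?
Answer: -1651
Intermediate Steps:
127*(Q(-3)*(-2) + (-5 + 4)) = 127*(6*(-2) + (-5 + 4)) = 127*(-12 - 1) = 127*(-13) = -1651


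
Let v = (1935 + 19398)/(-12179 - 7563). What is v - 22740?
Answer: -448954413/19742 ≈ -22741.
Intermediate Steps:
v = -21333/19742 (v = 21333/(-19742) = 21333*(-1/19742) = -21333/19742 ≈ -1.0806)
v - 22740 = -21333/19742 - 22740 = -448954413/19742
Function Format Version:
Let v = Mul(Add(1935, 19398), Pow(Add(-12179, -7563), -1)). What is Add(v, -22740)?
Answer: Rational(-448954413, 19742) ≈ -22741.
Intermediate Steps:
v = Rational(-21333, 19742) (v = Mul(21333, Pow(-19742, -1)) = Mul(21333, Rational(-1, 19742)) = Rational(-21333, 19742) ≈ -1.0806)
Add(v, -22740) = Add(Rational(-21333, 19742), -22740) = Rational(-448954413, 19742)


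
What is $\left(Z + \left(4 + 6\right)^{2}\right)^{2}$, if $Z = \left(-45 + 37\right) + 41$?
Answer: $17689$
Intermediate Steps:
$Z = 33$ ($Z = -8 + 41 = 33$)
$\left(Z + \left(4 + 6\right)^{2}\right)^{2} = \left(33 + \left(4 + 6\right)^{2}\right)^{2} = \left(33 + 10^{2}\right)^{2} = \left(33 + 100\right)^{2} = 133^{2} = 17689$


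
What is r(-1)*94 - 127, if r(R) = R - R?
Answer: -127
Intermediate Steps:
r(R) = 0
r(-1)*94 - 127 = 0*94 - 127 = 0 - 127 = -127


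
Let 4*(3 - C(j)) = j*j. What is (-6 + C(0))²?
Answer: 9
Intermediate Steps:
C(j) = 3 - j²/4 (C(j) = 3 - j*j/4 = 3 - j²/4)
(-6 + C(0))² = (-6 + (3 - ¼*0²))² = (-6 + (3 - ¼*0))² = (-6 + (3 + 0))² = (-6 + 3)² = (-3)² = 9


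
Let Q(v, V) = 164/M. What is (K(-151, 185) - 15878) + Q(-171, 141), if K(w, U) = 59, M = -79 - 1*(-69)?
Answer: -79177/5 ≈ -15835.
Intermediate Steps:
M = -10 (M = -79 + 69 = -10)
Q(v, V) = -82/5 (Q(v, V) = 164/(-10) = 164*(-⅒) = -82/5)
(K(-151, 185) - 15878) + Q(-171, 141) = (59 - 15878) - 82/5 = -15819 - 82/5 = -79177/5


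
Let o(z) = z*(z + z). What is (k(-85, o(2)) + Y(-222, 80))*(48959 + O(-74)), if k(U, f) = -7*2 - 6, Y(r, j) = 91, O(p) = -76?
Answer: 3470693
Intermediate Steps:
o(z) = 2*z² (o(z) = z*(2*z) = 2*z²)
k(U, f) = -20 (k(U, f) = -14 - 6 = -20)
(k(-85, o(2)) + Y(-222, 80))*(48959 + O(-74)) = (-20 + 91)*(48959 - 76) = 71*48883 = 3470693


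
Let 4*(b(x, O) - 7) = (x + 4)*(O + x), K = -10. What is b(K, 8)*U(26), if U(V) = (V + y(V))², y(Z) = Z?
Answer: 27040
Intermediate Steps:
b(x, O) = 7 + (4 + x)*(O + x)/4 (b(x, O) = 7 + ((x + 4)*(O + x))/4 = 7 + ((4 + x)*(O + x))/4 = 7 + (4 + x)*(O + x)/4)
U(V) = 4*V² (U(V) = (V + V)² = (2*V)² = 4*V²)
b(K, 8)*U(26) = (7 + 8 - 10 + (¼)*(-10)² + (¼)*8*(-10))*(4*26²) = (7 + 8 - 10 + (¼)*100 - 20)*(4*676) = (7 + 8 - 10 + 25 - 20)*2704 = 10*2704 = 27040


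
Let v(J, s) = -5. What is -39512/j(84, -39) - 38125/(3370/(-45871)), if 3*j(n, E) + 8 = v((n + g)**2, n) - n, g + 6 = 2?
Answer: 34007231639/65378 ≈ 5.2016e+5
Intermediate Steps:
g = -4 (g = -6 + 2 = -4)
j(n, E) = -13/3 - n/3 (j(n, E) = -8/3 + (-5 - n)/3 = -8/3 + (-5/3 - n/3) = -13/3 - n/3)
-39512/j(84, -39) - 38125/(3370/(-45871)) = -39512/(-13/3 - 1/3*84) - 38125/(3370/(-45871)) = -39512/(-13/3 - 28) - 38125/(3370*(-1/45871)) = -39512/(-97/3) - 38125/(-3370/45871) = -39512*(-3/97) - 38125*(-45871/3370) = 118536/97 + 349766375/674 = 34007231639/65378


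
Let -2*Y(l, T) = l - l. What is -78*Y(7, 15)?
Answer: 0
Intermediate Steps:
Y(l, T) = 0 (Y(l, T) = -(l - l)/2 = -½*0 = 0)
-78*Y(7, 15) = -78*0 = 0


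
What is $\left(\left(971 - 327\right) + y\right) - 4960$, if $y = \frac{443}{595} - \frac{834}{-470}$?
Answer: $- \frac{120626496}{27965} \approx -4313.5$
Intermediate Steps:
$y = \frac{70444}{27965}$ ($y = 443 \cdot \frac{1}{595} - - \frac{417}{235} = \frac{443}{595} + \frac{417}{235} = \frac{70444}{27965} \approx 2.519$)
$\left(\left(971 - 327\right) + y\right) - 4960 = \left(\left(971 - 327\right) + \frac{70444}{27965}\right) - 4960 = \left(644 + \frac{70444}{27965}\right) - 4960 = \frac{18079904}{27965} - 4960 = - \frac{120626496}{27965}$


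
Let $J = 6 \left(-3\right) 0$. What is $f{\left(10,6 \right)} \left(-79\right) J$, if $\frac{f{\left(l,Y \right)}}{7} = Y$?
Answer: $0$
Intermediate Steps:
$f{\left(l,Y \right)} = 7 Y$
$J = 0$ ($J = \left(-18\right) 0 = 0$)
$f{\left(10,6 \right)} \left(-79\right) J = 7 \cdot 6 \left(-79\right) 0 = 42 \left(-79\right) 0 = \left(-3318\right) 0 = 0$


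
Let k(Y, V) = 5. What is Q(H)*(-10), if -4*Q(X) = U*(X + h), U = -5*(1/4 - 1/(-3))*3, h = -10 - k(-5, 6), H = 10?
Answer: 875/8 ≈ 109.38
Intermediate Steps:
h = -15 (h = -10 - 1*5 = -10 - 5 = -15)
U = -35/4 (U = -5*(1*(¼) - 1*(-⅓))*3 = -5*(¼ + ⅓)*3 = -5*7/12*3 = -35/12*3 = -35/4 ≈ -8.7500)
Q(X) = -525/16 + 35*X/16 (Q(X) = -(-35)*(X - 15)/16 = -(-35)*(-15 + X)/16 = -(525/4 - 35*X/4)/4 = -525/16 + 35*X/16)
Q(H)*(-10) = (-525/16 + (35/16)*10)*(-10) = (-525/16 + 175/8)*(-10) = -175/16*(-10) = 875/8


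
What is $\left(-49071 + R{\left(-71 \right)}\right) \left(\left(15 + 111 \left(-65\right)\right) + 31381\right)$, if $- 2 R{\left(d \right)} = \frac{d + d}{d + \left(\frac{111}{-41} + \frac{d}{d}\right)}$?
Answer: $- \frac{3537282812722}{2981} \approx -1.1866 \cdot 10^{9}$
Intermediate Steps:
$R{\left(d \right)} = - \frac{d}{- \frac{70}{41} + d}$ ($R{\left(d \right)} = - \frac{\left(d + d\right) \frac{1}{d + \left(\frac{111}{-41} + \frac{d}{d}\right)}}{2} = - \frac{2 d \frac{1}{d + \left(111 \left(- \frac{1}{41}\right) + 1\right)}}{2} = - \frac{2 d \frac{1}{d + \left(- \frac{111}{41} + 1\right)}}{2} = - \frac{2 d \frac{1}{d - \frac{70}{41}}}{2} = - \frac{2 d \frac{1}{- \frac{70}{41} + d}}{2} = - \frac{d}{- \frac{70}{41} + d}$)
$\left(-49071 + R{\left(-71 \right)}\right) \left(\left(15 + 111 \left(-65\right)\right) + 31381\right) = \left(-49071 - - \frac{2911}{-70 + 41 \left(-71\right)}\right) \left(\left(15 + 111 \left(-65\right)\right) + 31381\right) = \left(-49071 - - \frac{2911}{-70 - 2911}\right) \left(\left(15 - 7215\right) + 31381\right) = \left(-49071 - - \frac{2911}{-2981}\right) \left(-7200 + 31381\right) = \left(-49071 - \left(-2911\right) \left(- \frac{1}{2981}\right)\right) 24181 = \left(-49071 - \frac{2911}{2981}\right) 24181 = \left(- \frac{146283562}{2981}\right) 24181 = - \frac{3537282812722}{2981}$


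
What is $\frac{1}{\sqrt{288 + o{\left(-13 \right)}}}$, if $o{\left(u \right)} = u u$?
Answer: $\frac{\sqrt{457}}{457} \approx 0.046778$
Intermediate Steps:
$o{\left(u \right)} = u^{2}$
$\frac{1}{\sqrt{288 + o{\left(-13 \right)}}} = \frac{1}{\sqrt{288 + \left(-13\right)^{2}}} = \frac{1}{\sqrt{288 + 169}} = \frac{1}{\sqrt{457}} = \frac{\sqrt{457}}{457}$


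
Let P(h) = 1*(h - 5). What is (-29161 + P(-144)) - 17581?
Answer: -46891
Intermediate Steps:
P(h) = -5 + h (P(h) = 1*(-5 + h) = -5 + h)
(-29161 + P(-144)) - 17581 = (-29161 + (-5 - 144)) - 17581 = (-29161 - 149) - 17581 = -29310 - 17581 = -46891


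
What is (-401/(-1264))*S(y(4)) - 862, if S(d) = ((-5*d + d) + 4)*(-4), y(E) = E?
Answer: -66895/79 ≈ -846.77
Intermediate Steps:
S(d) = -16 + 16*d (S(d) = (-4*d + 4)*(-4) = (4 - 4*d)*(-4) = -16 + 16*d)
(-401/(-1264))*S(y(4)) - 862 = (-401/(-1264))*(-16 + 16*4) - 862 = (-401*(-1/1264))*(-16 + 64) - 862 = (401/1264)*48 - 862 = 1203/79 - 862 = -66895/79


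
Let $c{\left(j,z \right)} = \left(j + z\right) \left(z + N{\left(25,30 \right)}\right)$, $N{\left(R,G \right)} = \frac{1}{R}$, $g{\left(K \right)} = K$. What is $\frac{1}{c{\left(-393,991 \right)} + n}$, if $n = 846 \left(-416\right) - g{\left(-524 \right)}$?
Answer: $\frac{25}{6030748} \approx 4.1454 \cdot 10^{-6}$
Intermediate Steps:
$c{\left(j,z \right)} = \left(\frac{1}{25} + z\right) \left(j + z\right)$ ($c{\left(j,z \right)} = \left(j + z\right) \left(z + \frac{1}{25}\right) = \left(j + z\right) \left(\frac{1}{25} + z\right) = \left(\frac{1}{25} + z\right) \left(j + z\right)$)
$n = -351412$ ($n = 846 \left(-416\right) - -524 = -351936 + 524 = -351412$)
$\frac{1}{c{\left(-393,991 \right)} + n} = \frac{1}{\left(991^{2} + \frac{1}{25} \left(-393\right) + \frac{1}{25} \cdot 991 - 389463\right) - 351412} = \frac{1}{\left(982081 - \frac{393}{25} + \frac{991}{25} - 389463\right) - 351412} = \frac{1}{\frac{14816048}{25} - 351412} = \frac{1}{\frac{6030748}{25}} = \frac{25}{6030748}$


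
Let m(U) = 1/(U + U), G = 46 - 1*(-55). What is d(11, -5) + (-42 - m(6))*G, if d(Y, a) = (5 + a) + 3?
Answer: -50969/12 ≈ -4247.4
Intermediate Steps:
G = 101 (G = 46 + 55 = 101)
m(U) = 1/(2*U)
d(Y, a) = 8 + a
d(11, -5) + (-42 - m(6))*G = (8 - 5) + (-42 - 1/(2*6))*101 = 3 + (-42 - 1/(2*6))*101 = 3 + (-42 - 1*1/12)*101 = 3 + (-42 - 1/12)*101 = 3 - 505/12*101 = 3 - 51005/12 = -50969/12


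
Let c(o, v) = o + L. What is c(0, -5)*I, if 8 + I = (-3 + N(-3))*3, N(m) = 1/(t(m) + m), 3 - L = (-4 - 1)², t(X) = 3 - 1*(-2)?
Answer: 341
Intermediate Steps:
t(X) = 5 (t(X) = 3 + 2 = 5)
L = -22 (L = 3 - (-4 - 1)² = 3 - 1*(-5)² = 3 - 1*25 = 3 - 25 = -22)
c(o, v) = -22 + o (c(o, v) = o - 22 = -22 + o)
N(m) = 1/(5 + m)
I = -31/2 (I = -8 + (-3 + 1/(5 - 3))*3 = -8 + (-3 + 1/2)*3 = -8 + (-3 + ½)*3 = -8 - 5/2*3 = -8 - 15/2 = -31/2 ≈ -15.500)
c(0, -5)*I = (-22 + 0)*(-31/2) = -22*(-31/2) = 341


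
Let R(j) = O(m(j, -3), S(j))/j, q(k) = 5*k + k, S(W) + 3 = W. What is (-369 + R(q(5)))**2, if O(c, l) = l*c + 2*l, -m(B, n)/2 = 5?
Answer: 3538161/25 ≈ 1.4153e+5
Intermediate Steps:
m(B, n) = -10 (m(B, n) = -2*5 = -10)
S(W) = -3 + W
q(k) = 6*k
O(c, l) = 2*l + c*l (O(c, l) = c*l + 2*l = 2*l + c*l)
R(j) = (24 - 8*j)/j (R(j) = ((-3 + j)*(2 - 10))/j = ((-3 + j)*(-8))/j = (24 - 8*j)/j)
(-369 + R(q(5)))**2 = (-369 + (-8 + 24/((6*5))))**2 = (-369 + (-8 + 24/30))**2 = (-369 + (-8 + 24*(1/30)))**2 = (-369 + (-8 + 4/5))**2 = (-369 - 36/5)**2 = (-1881/5)**2 = 3538161/25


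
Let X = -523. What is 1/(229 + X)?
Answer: -1/294 ≈ -0.0034014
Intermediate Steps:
1/(229 + X) = 1/(229 - 523) = 1/(-294) = -1/294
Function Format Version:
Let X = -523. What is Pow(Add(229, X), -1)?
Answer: Rational(-1, 294) ≈ -0.0034014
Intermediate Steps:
Pow(Add(229, X), -1) = Pow(Add(229, -523), -1) = Pow(-294, -1) = Rational(-1, 294)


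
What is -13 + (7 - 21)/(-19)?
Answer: -233/19 ≈ -12.263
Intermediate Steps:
-13 + (7 - 21)/(-19) = -13 - 1/19*(-14) = -13 + 14/19 = -233/19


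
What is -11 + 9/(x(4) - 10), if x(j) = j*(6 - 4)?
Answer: -31/2 ≈ -15.500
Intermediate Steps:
x(j) = 2*j (x(j) = j*2 = 2*j)
-11 + 9/(x(4) - 10) = -11 + 9/(2*4 - 10) = -11 + 9/(8 - 10) = -11 + 9/(-2) = -11 + 9*(-½) = -11 - 9/2 = -31/2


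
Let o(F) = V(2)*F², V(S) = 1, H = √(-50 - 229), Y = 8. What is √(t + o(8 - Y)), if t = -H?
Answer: √3*31^(¼)*√(-I) ≈ 2.8899 - 2.8899*I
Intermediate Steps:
H = 3*I*√31 (H = √(-279) = 3*I*√31 ≈ 16.703*I)
t = -3*I*√31 ≈ -16.703*I
o(F) = F² (o(F) = 1*F² = F²)
√(t + o(8 - Y)) = √(-3*I*√31 + (8 - 1*8)²) = √(-3*I*√31 + (8 - 8)²) = √(-3*I*√31 + 0²) = √(-3*I*√31 + 0) = √(-3*I*√31) = √3*31^(¼)*√(-I)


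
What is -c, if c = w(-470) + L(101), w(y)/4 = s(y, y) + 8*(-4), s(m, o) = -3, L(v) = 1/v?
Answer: 14139/101 ≈ 139.99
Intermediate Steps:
w(y) = -140 (w(y) = 4*(-3 + 8*(-4)) = 4*(-3 - 32) = 4*(-35) = -140)
c = -14139/101 (c = -140 + 1/101 = -14139/101 ≈ -139.99)
-c = -1*(-14139/101) = 14139/101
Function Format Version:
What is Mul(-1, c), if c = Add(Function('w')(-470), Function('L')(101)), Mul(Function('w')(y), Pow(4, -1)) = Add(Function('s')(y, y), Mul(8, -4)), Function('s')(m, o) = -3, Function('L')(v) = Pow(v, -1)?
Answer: Rational(14139, 101) ≈ 139.99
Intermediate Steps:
Function('w')(y) = -140 (Function('w')(y) = Mul(4, Add(-3, Mul(8, -4))) = Mul(4, Add(-3, -32)) = Mul(4, -35) = -140)
c = Rational(-14139, 101) (c = Add(-140, Pow(101, -1)) = Add(-140, Rational(1, 101)) = Rational(-14139, 101) ≈ -139.99)
Mul(-1, c) = Mul(-1, Rational(-14139, 101)) = Rational(14139, 101)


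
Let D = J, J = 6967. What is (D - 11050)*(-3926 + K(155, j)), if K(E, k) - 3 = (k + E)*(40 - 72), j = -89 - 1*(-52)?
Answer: 31435017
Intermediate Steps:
j = -37 (j = -89 + 52 = -37)
D = 6967
K(E, k) = 3 - 32*E - 32*k (K(E, k) = 3 + (k + E)*(40 - 72) = 3 + (E + k)*(-32) = 3 + (-32*E - 32*k) = 3 - 32*E - 32*k)
(D - 11050)*(-3926 + K(155, j)) = (6967 - 11050)*(-3926 + (3 - 32*155 - 32*(-37))) = -4083*(-3926 + (3 - 4960 + 1184)) = -4083*(-3926 - 3773) = -4083*(-7699) = 31435017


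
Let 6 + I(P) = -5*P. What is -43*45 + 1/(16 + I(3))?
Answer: -9676/5 ≈ -1935.2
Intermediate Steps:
I(P) = -6 - 5*P
-43*45 + 1/(16 + I(3)) = -43*45 + 1/(16 + (-6 - 5*3)) = -1935 + 1/(16 + (-6 - 15)) = -1935 + 1/(16 - 21) = -1935 + 1/(-5) = -1935 - ⅕ = -9676/5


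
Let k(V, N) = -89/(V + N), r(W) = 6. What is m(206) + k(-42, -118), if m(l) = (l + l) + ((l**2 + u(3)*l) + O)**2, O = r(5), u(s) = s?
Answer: 296666242009/160 ≈ 1.8542e+9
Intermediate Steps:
O = 6
k(V, N) = -89/(N + V)
m(l) = (6 + l**2 + 3*l)**2 + 2*l (m(l) = (l + l) + ((l**2 + 3*l) + 6)**2 = 2*l + (6 + l**2 + 3*l)**2 = (6 + l**2 + 3*l)**2 + 2*l)
m(206) + k(-42, -118) = ((6 + 206**2 + 3*206)**2 + 2*206) - 89/(-118 - 42) = ((6 + 42436 + 618)**2 + 412) - 89/(-160) = (43060**2 + 412) - 89*(-1/160) = (1854163600 + 412) + 89/160 = 1854164012 + 89/160 = 296666242009/160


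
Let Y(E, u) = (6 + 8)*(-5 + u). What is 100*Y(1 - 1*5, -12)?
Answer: -23800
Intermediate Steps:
Y(E, u) = -70 + 14*u (Y(E, u) = 14*(-5 + u) = -70 + 14*u)
100*Y(1 - 1*5, -12) = 100*(-70 + 14*(-12)) = 100*(-70 - 168) = 100*(-238) = -23800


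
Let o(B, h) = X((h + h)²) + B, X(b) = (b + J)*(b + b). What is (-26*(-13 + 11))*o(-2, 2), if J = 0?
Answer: 26520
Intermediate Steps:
X(b) = 2*b² (X(b) = (b + 0)*(b + b) = b*(2*b) = 2*b²)
o(B, h) = B + 32*h⁴ (o(B, h) = 2*((h + h)²)² + B = 2*((2*h)²)² + B = 2*(4*h²)² + B = 2*(16*h⁴) + B = 32*h⁴ + B = B + 32*h⁴)
(-26*(-13 + 11))*o(-2, 2) = (-26*(-13 + 11))*(-2 + 32*2⁴) = (-26*(-2))*(-2 + 32*16) = 52*(-2 + 512) = 52*510 = 26520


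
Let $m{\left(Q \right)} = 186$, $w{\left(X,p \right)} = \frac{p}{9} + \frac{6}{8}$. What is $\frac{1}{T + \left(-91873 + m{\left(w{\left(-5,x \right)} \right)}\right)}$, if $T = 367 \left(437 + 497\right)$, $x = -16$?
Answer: $\frac{1}{251091} \approx 3.9826 \cdot 10^{-6}$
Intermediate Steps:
$w{\left(X,p \right)} = \frac{3}{4} + \frac{p}{9}$ ($w{\left(X,p \right)} = p \frac{1}{9} + 6 \cdot \frac{1}{8} = \frac{p}{9} + \frac{3}{4} = \frac{3}{4} + \frac{p}{9}$)
$T = 342778$ ($T = 367 \cdot 934 = 342778$)
$\frac{1}{T + \left(-91873 + m{\left(w{\left(-5,x \right)} \right)}\right)} = \frac{1}{342778 + \left(-91873 + 186\right)} = \frac{1}{342778 - 91687} = \frac{1}{251091}$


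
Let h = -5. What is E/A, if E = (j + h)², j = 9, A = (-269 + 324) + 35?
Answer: 8/45 ≈ 0.17778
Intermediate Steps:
A = 90 (A = 55 + 35 = 90)
E = 16 (E = (9 - 5)² = 4² = 16)
E/A = 16/90 = 16*(1/90) = 8/45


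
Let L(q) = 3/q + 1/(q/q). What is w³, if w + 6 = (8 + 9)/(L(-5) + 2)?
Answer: 2197/1728 ≈ 1.2714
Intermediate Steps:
L(q) = 1 + 3/q (L(q) = 3/q + 1/1 = 3/q + 1*1 = 3/q + 1 = 1 + 3/q)
w = 13/12 (w = -6 + (8 + 9)/((3 - 5)/(-5) + 2) = -6 + 17/(-⅕*(-2) + 2) = -6 + 17/(⅖ + 2) = -6 + 17/(12/5) = -6 + 17*(5/12) = -6 + 85/12 = 13/12 ≈ 1.0833)
w³ = (13/12)³ = 2197/1728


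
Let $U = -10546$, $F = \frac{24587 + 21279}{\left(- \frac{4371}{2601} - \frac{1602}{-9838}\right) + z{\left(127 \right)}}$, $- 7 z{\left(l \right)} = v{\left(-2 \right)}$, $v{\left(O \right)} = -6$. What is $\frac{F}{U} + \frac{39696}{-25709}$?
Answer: $\frac{13473591669659475}{2673174255830518} \approx 5.0403$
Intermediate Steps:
$z{\left(l \right)} = \frac{6}{7}$ ($z{\left(l \right)} = \left(- \frac{1}{7}\right) \left(-6\right) = \frac{6}{7}$)
$F = - \frac{684628274463}{9859487}$ ($F = \frac{24587 + 21279}{\left(- \frac{4371}{2601} - \frac{1602}{-9838}\right) + \frac{6}{7}} = \frac{45866}{\left(\left(-4371\right) \frac{1}{2601} - - \frac{801}{4919}\right) + \frac{6}{7}} = \frac{45866}{\left(- \frac{1457}{867} + \frac{801}{4919}\right) + \frac{6}{7}} = \frac{45866}{- \frac{6472516}{4264773} + \frac{6}{7}} = \frac{45866}{- \frac{19718974}{29853411}} = 45866 \left(- \frac{29853411}{19718974}\right) = - \frac{684628274463}{9859487} \approx -69439.0$)
$\frac{F}{U} + \frac{39696}{-25709} = - \frac{684628274463}{9859487 \left(-10546\right)} + \frac{39696}{-25709} = \left(- \frac{684628274463}{9859487}\right) \left(- \frac{1}{10546}\right) + 39696 \left(- \frac{1}{25709}\right) = \frac{684628274463}{103978149902} - \frac{39696}{25709} = \frac{13473591669659475}{2673174255830518}$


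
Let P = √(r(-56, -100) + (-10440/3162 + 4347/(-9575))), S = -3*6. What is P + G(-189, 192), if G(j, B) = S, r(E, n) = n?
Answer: -18 + I*√105674636472829/1009205 ≈ -18.0 + 10.186*I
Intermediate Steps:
S = -18
G(j, B) = -18
P = I*√105674636472829/1009205 (P = √(-100 + (-10440/3162 + 4347/(-9575))) = √(-100 + (-10440*1/3162 + 4347*(-1/9575))) = √(-100 + (-1740/527 - 4347/9575)) = √(-100 - 18951369/5046025) = √(-523553869/5046025) = I*√105674636472829/1009205 ≈ 10.186*I)
P + G(-189, 192) = I*√105674636472829/1009205 - 18 = -18 + I*√105674636472829/1009205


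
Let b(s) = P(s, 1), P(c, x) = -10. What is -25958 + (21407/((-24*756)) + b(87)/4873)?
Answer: -2295199549847/88415712 ≈ -25959.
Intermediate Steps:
b(s) = -10
-25958 + (21407/((-24*756)) + b(87)/4873) = -25958 + (21407/((-24*756)) - 10/4873) = -25958 + (21407/(-18144) - 10*1/4873) = -25958 + (21407*(-1/18144) - 10/4873) = -25958 + (-21407/18144 - 10/4873) = -25958 - 104497751/88415712 = -2295199549847/88415712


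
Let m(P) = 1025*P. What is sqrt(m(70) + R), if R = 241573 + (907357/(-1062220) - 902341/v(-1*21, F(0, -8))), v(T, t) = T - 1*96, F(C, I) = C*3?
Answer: sqrt(137736748425366030265)/20713290 ≈ 566.60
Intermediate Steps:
F(C, I) = 3*C
v(T, t) = -96 + T (v(T, t) = T - 96 = -96 + T)
R = 30981008127271/124279740 (R = 241573 + (907357/(-1062220) - 902341/(-96 - 1*21)) = 241573 + (907357*(-1/1062220) - 902341/(-96 - 21)) = 241573 + (-907357/1062220 - 902341/(-117)) = 241573 + (-907357/1062220 - 902341*(-1/117)) = 241573 + (-907357/1062220 + 902341/117) = 241573 + 958378496251/124279740 = 30981008127271/124279740 ≈ 2.4928e+5)
sqrt(m(70) + R) = sqrt(1025*70 + 30981008127271/124279740) = sqrt(71750 + 30981008127271/124279740) = sqrt(39898079472271/124279740) = sqrt(137736748425366030265)/20713290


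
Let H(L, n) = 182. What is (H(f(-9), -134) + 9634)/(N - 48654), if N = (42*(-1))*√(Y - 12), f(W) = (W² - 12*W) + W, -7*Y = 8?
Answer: -13266324/65756525 + 3272*I*√161/65756525 ≈ -0.20175 + 0.00063138*I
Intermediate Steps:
Y = -8/7 (Y = -⅐*8 = -8/7 ≈ -1.1429)
f(W) = W² - 11*W
N = -12*I*√161 (N = (42*(-1))*√(-8/7 - 12) = -12*I*√161 ≈ -152.26*I)
(H(f(-9), -134) + 9634)/(N - 48654) = (182 + 9634)/(-12*I*√161 - 48654) = 9816/(-48654 - 12*I*√161)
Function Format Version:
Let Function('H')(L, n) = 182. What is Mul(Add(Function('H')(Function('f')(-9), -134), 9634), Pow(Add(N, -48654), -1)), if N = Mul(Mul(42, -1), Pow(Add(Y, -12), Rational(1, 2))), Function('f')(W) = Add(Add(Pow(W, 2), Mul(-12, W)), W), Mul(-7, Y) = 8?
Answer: Add(Rational(-13266324, 65756525), Mul(Rational(3272, 65756525), I, Pow(161, Rational(1, 2)))) ≈ Add(-0.20175, Mul(0.00063138, I))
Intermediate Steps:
Y = Rational(-8, 7) (Y = Mul(Rational(-1, 7), 8) = Rational(-8, 7) ≈ -1.1429)
Function('f')(W) = Add(Pow(W, 2), Mul(-11, W))
N = Mul(-12, I, Pow(161, Rational(1, 2))) (N = Mul(Mul(42, -1), Pow(Add(Rational(-8, 7), -12), Rational(1, 2))) = Mul(-42, Pow(Rational(-92, 7), Rational(1, 2))) = Mul(-42, Mul(Rational(2, 7), I, Pow(161, Rational(1, 2)))) = Mul(-12, I, Pow(161, Rational(1, 2))) ≈ Mul(-152.26, I))
Mul(Add(Function('H')(Function('f')(-9), -134), 9634), Pow(Add(N, -48654), -1)) = Mul(Add(182, 9634), Pow(Add(Mul(-12, I, Pow(161, Rational(1, 2))), -48654), -1)) = Mul(9816, Pow(Add(-48654, Mul(-12, I, Pow(161, Rational(1, 2)))), -1))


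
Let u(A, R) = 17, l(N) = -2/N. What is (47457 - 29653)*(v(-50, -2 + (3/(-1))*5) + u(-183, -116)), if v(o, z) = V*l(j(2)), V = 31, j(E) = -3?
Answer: 2011852/3 ≈ 6.7062e+5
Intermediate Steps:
v(o, z) = 62/3 (v(o, z) = 31*(-2/(-3)) = 31*(-2*(-⅓)) = 31*(⅔) = 62/3)
(47457 - 29653)*(v(-50, -2 + (3/(-1))*5) + u(-183, -116)) = (47457 - 29653)*(62/3 + 17) = 17804*(113/3) = 2011852/3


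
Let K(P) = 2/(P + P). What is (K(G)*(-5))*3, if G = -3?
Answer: 5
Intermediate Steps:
K(P) = 1/P (K(P) = 2/(2*P) = (1/(2*P))*2 = 1/P)
(K(G)*(-5))*3 = (-5/(-3))*3 = -⅓*(-5)*3 = (5/3)*3 = 5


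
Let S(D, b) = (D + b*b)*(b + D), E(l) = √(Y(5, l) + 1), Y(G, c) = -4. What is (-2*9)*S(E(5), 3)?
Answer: -432 - 216*I*√3 ≈ -432.0 - 374.12*I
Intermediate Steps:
E(l) = I*√3 (E(l) = √(-4 + 1) = √(-3) = I*√3)
S(D, b) = (D + b)*(D + b²) (S(D, b) = (D + b²)*(D + b) = (D + b)*(D + b²))
(-2*9)*S(E(5), 3) = (-2*9)*((I*√3)² + 3³ + (I*√3)*3 + (I*√3)*3²) = -18*(-3 + 27 + 3*I*√3 + (I*√3)*9) = -18*(-3 + 27 + 3*I*√3 + 9*I*√3) = -18*(24 + 12*I*√3) = -432 - 216*I*√3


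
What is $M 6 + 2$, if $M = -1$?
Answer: $-4$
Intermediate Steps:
$M 6 + 2 = \left(-1\right) 6 + 2 = -6 + 2 = -4$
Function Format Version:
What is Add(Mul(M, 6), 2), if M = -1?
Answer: -4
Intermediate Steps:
Add(Mul(M, 6), 2) = Add(Mul(-1, 6), 2) = Add(-6, 2) = -4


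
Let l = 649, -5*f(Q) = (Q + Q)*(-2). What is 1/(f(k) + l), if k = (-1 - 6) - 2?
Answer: 5/3209 ≈ 0.0015581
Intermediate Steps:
k = -9 (k = -7 - 2 = -9)
f(Q) = 4*Q/5 (f(Q) = -(Q + Q)*(-2)/5 = -2*Q*(-2)/5 = -(-4)*Q/5 = 4*Q/5)
1/(f(k) + l) = 1/((4/5)*(-9) + 649) = 1/(-36/5 + 649) = 1/(3209/5) = 5/3209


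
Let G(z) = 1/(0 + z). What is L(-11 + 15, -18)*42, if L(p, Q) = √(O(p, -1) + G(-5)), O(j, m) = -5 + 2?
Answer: 168*I*√5/5 ≈ 75.132*I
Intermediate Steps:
G(z) = 1/z
O(j, m) = -3
L(p, Q) = 4*I*√5/5 (L(p, Q) = √(-3 + 1/(-5)) = √(-3 - ⅕) = √(-16/5) = 4*I*√5/5)
L(-11 + 15, -18)*42 = (4*I*√5/5)*42 = 168*I*√5/5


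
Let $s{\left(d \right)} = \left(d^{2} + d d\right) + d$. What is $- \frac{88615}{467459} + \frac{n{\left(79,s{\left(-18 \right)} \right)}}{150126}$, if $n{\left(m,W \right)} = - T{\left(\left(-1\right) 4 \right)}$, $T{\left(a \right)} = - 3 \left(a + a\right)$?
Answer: $- \frac{2219105751}{11696291639} \approx -0.18973$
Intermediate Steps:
$T{\left(a \right)} = - 6 a$ ($T{\left(a \right)} = - 3 \cdot 2 a = - 6 a$)
$s{\left(d \right)} = d + 2 d^{2}$ ($s{\left(d \right)} = \left(d^{2} + d^{2}\right) + d = 2 d^{2} + d = d + 2 d^{2}$)
$n{\left(m,W \right)} = -24$ ($n{\left(m,W \right)} = - \left(-6\right) \left(\left(-1\right) 4\right) = - \left(-6\right) \left(-4\right) = \left(-1\right) 24 = -24$)
$- \frac{88615}{467459} + \frac{n{\left(79,s{\left(-18 \right)} \right)}}{150126} = - \frac{88615}{467459} - \frac{24}{150126} = \left(-88615\right) \frac{1}{467459} - \frac{4}{25021} = - \frac{88615}{467459} - \frac{4}{25021} = - \frac{2219105751}{11696291639}$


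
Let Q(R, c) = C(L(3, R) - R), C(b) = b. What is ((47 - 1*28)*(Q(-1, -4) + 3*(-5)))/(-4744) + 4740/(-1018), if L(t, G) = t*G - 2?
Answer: -11059531/2414696 ≈ -4.5801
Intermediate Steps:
L(t, G) = -2 + G*t (L(t, G) = G*t - 2 = -2 + G*t)
Q(R, c) = -2 + 2*R (Q(R, c) = (-2 + R*3) - R = (-2 + 3*R) - R = -2 + 2*R)
((47 - 1*28)*(Q(-1, -4) + 3*(-5)))/(-4744) + 4740/(-1018) = ((47 - 1*28)*((-2 + 2*(-1)) + 3*(-5)))/(-4744) + 4740/(-1018) = ((47 - 28)*((-2 - 2) - 15))*(-1/4744) + 4740*(-1/1018) = (19*(-4 - 15))*(-1/4744) - 2370/509 = (19*(-19))*(-1/4744) - 2370/509 = -361*(-1/4744) - 2370/509 = 361/4744 - 2370/509 = -11059531/2414696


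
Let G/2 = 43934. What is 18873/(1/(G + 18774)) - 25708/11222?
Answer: 11293004195872/5611 ≈ 2.0127e+9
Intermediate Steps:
G = 87868 (G = 2*43934 = 87868)
18873/(1/(G + 18774)) - 25708/11222 = 18873/(1/(87868 + 18774)) - 25708/11222 = 18873/(1/106642) - 25708*1/11222 = 18873/(1/106642) - 12854/5611 = 18873*106642 - 12854/5611 = 2012654466 - 12854/5611 = 11293004195872/5611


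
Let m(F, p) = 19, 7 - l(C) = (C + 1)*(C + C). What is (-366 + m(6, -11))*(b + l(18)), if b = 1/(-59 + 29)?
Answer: 7047917/30 ≈ 2.3493e+5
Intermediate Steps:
l(C) = 7 - 2*C*(1 + C) (l(C) = 7 - (C + 1)*(C + C) = 7 - (1 + C)*2*C = 7 - 2*C*(1 + C))
b = -1/30 (b = 1/(-30) = -1/30 ≈ -0.033333)
(-366 + m(6, -11))*(b + l(18)) = (-366 + 19)*(-1/30 + (7 - 2*18 - 2*18²)) = -347*(-1/30 + (7 - 36 - 2*324)) = -347*(-1/30 + (7 - 36 - 648)) = -347*(-1/30 - 677) = -347*(-20311/30) = 7047917/30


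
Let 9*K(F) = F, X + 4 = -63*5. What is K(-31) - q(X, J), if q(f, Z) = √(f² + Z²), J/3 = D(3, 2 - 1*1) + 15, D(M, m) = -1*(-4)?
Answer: -31/9 - √105010 ≈ -327.50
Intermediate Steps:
D(M, m) = 4
X = -319 (X = -4 - 63*5 = -4 - 315 = -319)
K(F) = F/9
J = 57 (J = 3*(4 + 15) = 3*19 = 57)
q(f, Z) = √(Z² + f²)
K(-31) - q(X, J) = (⅑)*(-31) - √(57² + (-319)²) = -31/9 - √(3249 + 101761) = -31/9 - √105010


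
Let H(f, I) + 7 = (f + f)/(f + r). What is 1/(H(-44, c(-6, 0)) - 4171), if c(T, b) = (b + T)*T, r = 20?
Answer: -3/12523 ≈ -0.00023956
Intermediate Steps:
c(T, b) = T*(T + b) (c(T, b) = (T + b)*T = T*(T + b))
H(f, I) = -7 + 2*f/(20 + f) (H(f, I) = -7 + (f + f)/(f + 20) = -7 + (2*f)/(20 + f) = -7 + 2*f/(20 + f))
1/(H(-44, c(-6, 0)) - 4171) = 1/(5*(-28 - 1*(-44))/(20 - 44) - 4171) = 1/(5*(-28 + 44)/(-24) - 4171) = 1/(5*(-1/24)*16 - 4171) = 1/(-10/3 - 4171) = 1/(-12523/3) = -3/12523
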